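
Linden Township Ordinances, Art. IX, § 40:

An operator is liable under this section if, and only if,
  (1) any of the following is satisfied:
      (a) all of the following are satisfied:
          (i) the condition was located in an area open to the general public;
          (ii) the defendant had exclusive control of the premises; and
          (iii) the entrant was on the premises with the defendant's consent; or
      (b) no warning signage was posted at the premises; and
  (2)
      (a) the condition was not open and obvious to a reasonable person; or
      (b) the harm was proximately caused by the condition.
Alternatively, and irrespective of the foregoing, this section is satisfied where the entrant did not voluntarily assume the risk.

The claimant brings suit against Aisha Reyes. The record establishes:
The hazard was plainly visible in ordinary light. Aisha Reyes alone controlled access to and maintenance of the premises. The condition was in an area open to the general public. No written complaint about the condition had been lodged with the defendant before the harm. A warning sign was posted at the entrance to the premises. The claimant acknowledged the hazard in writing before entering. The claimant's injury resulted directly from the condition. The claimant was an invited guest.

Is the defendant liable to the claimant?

(i) public area — met.
(ii) exclusive control — holds.
(iii) consent to enter — met.
So (a) is satisfied (T AND T AND T).
(b) no signage posted — not met.
So (1) is satisfied (T OR F).
(a) not open/obvious — not met.
(b) proximate cause — satisfied.
(2): F OR T → true.
Overall = T AND T = true.
Exception (no assumed risk) — not satisfied.
Result: main true OR exception false → true.

Yes — liable.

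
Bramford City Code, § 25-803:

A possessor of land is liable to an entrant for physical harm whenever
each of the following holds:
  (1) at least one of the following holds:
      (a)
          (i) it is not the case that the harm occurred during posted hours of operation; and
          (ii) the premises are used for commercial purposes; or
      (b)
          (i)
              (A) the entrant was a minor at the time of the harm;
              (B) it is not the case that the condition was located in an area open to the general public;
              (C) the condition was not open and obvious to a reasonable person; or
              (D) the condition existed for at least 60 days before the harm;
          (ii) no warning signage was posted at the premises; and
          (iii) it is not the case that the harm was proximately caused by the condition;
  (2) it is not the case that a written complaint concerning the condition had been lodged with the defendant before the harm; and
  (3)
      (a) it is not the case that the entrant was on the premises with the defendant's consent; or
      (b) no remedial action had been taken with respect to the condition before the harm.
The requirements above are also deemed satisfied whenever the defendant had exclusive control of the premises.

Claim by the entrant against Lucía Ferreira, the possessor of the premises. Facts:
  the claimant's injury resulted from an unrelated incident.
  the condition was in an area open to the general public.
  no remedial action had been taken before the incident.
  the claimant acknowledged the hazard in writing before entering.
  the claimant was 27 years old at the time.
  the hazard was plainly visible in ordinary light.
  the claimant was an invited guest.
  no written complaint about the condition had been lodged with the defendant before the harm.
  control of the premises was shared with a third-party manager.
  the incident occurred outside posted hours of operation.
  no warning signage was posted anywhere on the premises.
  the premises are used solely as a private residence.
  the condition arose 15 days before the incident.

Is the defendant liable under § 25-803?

No — not liable.

(i) not (during posted hours) — satisfied.
(ii) commercial use — fails.
(a) = T AND F = false.
(A) entrant a minor — fails.
(B) not (public area) — not satisfied.
(C) not open/obvious — not satisfied.
(D) condition ≥60 days old — not met.
(i) = F OR F OR F OR F = false.
(ii) no signage posted — met.
(iii) not (proximate cause) — holds.
(b) = F AND T AND T = false.
(1): F OR F → false.
(2) not (complaint lodged) — holds.
(a) not (consent to enter) — not satisfied.
(b) no remedial action — met.
(3) = F OR T = true.
So Overall is not satisfied (F AND T AND T).
Exception (exclusive control) — not satisfied.
Result: main false OR exception false → false.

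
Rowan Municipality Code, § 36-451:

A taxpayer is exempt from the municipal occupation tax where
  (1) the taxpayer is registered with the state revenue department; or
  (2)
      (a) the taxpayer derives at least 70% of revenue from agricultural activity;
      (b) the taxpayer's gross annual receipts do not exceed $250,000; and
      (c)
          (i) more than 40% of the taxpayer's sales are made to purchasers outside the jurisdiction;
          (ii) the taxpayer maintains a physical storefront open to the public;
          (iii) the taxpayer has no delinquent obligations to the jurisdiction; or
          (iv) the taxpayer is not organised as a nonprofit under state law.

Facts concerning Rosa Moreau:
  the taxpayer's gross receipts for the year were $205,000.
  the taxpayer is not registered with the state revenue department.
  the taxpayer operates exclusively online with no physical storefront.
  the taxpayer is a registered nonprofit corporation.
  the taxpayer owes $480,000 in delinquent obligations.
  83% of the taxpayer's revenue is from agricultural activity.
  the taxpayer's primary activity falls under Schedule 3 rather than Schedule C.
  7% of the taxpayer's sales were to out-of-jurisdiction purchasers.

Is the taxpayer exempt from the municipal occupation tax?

(1) state-registered — fails.
(a) ≥70% agricultural — satisfied.
(b) receipts ≤ $250,000 — met.
(i) >40% out-of-jur. sales — fails.
(ii) has storefront — not met.
(iii) no delinquency — not met.
(iv) not (nonprofit) — not satisfied.
(c) = F OR F OR F OR F = false.
(2) = T AND T AND F = false.
So Overall is not satisfied (F OR F).

No — not exempt.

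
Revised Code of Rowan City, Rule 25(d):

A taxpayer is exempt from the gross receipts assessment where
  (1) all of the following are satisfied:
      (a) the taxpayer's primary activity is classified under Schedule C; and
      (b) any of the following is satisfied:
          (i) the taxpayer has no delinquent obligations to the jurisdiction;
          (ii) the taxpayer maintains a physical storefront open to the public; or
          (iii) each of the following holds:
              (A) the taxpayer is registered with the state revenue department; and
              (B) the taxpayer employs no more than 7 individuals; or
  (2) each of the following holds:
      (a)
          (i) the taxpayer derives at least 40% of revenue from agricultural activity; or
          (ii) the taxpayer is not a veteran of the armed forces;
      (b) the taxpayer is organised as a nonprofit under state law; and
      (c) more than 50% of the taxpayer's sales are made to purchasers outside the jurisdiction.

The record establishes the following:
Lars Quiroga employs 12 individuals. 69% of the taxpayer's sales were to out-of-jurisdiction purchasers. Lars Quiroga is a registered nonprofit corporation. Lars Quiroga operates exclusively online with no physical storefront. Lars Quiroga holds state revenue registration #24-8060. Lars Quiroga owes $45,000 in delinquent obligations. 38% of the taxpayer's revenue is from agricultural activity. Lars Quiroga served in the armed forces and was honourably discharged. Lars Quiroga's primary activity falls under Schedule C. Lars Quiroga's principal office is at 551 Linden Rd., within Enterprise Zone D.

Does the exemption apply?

No — not exempt.

(a) Schedule C activity — holds.
(i) no delinquency — not satisfied.
(ii) has storefront — fails.
(A) state-registered — met.
(B) ≤ 7 employees — fails.
(iii) = T AND F = false.
So (b) is not satisfied (F OR F OR F).
So (1) is not satisfied (T AND F).
(i) ≥40% agricultural — not met.
(ii) not (veteran) — fails.
So (a) is not satisfied (F OR F).
(b) nonprofit — holds.
(c) >50% out-of-jur. sales — met.
(2): F AND T AND T → false.
Overall = F OR F = false.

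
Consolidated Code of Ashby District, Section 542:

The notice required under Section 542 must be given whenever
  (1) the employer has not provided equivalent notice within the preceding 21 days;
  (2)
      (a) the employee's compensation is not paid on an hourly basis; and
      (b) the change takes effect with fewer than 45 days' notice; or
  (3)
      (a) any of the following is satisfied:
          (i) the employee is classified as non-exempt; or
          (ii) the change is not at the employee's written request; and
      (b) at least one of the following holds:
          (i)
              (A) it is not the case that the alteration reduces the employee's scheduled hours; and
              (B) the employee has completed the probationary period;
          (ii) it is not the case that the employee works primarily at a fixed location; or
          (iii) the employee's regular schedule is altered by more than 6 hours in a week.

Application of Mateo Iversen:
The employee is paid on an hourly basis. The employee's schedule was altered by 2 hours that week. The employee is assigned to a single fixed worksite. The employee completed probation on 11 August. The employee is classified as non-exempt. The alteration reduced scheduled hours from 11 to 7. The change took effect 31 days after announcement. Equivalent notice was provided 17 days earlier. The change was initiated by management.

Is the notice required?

No — not required.

(1) no recent notice — fails.
(a) not (hourly-paid) — not satisfied.
(b) < 45 days' notice — met.
So (2) is not satisfied (F AND T).
(i) non-exempt — satisfied.
(ii) not employee-requested — met.
So (a) is satisfied (T OR T).
(A) not (hours reduced) — not met.
(B) past probation — holds.
(i): F AND T → false.
(ii) not (fixed location) — not met.
(iii) schedule shift > 6h — not satisfied.
So (b) is not satisfied (F OR F OR F).
(3): T AND F → false.
Overall = F OR F OR F = false.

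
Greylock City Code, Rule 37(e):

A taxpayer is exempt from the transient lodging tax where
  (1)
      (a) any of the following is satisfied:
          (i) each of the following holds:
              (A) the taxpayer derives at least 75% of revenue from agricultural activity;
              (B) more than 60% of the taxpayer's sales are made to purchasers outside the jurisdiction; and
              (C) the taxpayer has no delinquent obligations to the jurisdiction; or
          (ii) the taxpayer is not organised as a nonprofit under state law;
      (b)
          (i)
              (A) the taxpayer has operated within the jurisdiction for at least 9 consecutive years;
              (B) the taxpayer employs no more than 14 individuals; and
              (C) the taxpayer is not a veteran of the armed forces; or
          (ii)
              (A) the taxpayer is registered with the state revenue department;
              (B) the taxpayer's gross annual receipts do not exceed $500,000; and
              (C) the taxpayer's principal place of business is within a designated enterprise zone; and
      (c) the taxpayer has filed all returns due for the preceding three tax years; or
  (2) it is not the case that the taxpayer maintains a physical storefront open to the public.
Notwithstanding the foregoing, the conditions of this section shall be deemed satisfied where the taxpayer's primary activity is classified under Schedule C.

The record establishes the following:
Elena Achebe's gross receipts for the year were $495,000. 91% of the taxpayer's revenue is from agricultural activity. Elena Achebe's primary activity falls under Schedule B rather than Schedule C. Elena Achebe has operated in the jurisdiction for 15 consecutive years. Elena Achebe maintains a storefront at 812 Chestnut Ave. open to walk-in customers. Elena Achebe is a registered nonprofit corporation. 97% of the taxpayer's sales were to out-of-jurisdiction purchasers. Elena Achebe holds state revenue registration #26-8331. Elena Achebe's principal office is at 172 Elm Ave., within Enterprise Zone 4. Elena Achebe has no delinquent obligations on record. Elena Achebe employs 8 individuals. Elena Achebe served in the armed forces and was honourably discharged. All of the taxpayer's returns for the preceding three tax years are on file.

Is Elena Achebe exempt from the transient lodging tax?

Yes — exempt.

(A) ≥75% agricultural — met.
(B) >60% out-of-jur. sales — holds.
(C) no delinquency — holds.
(i): T AND T AND T → true.
(ii) not (nonprofit) — not met.
(a): T OR F → true.
(A) ≥ 9 yrs in jurisdiction — satisfied.
(B) ≤ 14 employees — met.
(C) not (veteran) — fails.
(i): T AND T AND F → false.
(A) state-registered — satisfied.
(B) receipts ≤ $500,000 — holds.
(C) in enterprise zone — holds.
(ii) = T AND T AND T = true.
So (b) is satisfied (F OR T).
(c) returns current — met.
(1): T AND T AND T → true.
(2) not (has storefront) — not satisfied.
Overall = T OR F = true.
Exception (Schedule C activity) — not satisfied.
Result: main true OR exception false → true.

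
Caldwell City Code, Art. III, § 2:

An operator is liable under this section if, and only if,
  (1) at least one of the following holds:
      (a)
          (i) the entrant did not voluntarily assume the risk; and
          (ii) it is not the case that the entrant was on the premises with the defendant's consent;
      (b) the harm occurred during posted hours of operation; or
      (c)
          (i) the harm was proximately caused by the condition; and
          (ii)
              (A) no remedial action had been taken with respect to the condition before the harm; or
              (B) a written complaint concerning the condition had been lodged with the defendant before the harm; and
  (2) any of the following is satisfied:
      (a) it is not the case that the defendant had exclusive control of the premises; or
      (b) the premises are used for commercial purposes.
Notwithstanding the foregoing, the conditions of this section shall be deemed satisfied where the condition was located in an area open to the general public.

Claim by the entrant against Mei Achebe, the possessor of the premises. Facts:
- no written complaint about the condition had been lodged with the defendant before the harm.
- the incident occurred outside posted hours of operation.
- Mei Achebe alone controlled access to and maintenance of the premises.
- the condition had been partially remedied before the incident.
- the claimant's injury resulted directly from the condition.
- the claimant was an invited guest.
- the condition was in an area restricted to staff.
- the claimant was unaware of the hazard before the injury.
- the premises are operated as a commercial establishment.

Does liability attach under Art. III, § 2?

No — not liable.

(i) no assumed risk — holds.
(ii) not (consent to enter) — not satisfied.
So (a) is not satisfied (T AND F).
(b) during posted hours — not satisfied.
(i) proximate cause — met.
(A) no remedial action — not met.
(B) complaint lodged — not met.
(ii): F OR F → false.
(c) = T AND F = false.
(1): F OR F OR F → false.
(a) not (exclusive control) — not satisfied.
(b) commercial use — satisfied.
(2) = F OR T = true.
Overall = F AND T = false.
Exception (public area) — not satisfied.
Result: main false OR exception false → false.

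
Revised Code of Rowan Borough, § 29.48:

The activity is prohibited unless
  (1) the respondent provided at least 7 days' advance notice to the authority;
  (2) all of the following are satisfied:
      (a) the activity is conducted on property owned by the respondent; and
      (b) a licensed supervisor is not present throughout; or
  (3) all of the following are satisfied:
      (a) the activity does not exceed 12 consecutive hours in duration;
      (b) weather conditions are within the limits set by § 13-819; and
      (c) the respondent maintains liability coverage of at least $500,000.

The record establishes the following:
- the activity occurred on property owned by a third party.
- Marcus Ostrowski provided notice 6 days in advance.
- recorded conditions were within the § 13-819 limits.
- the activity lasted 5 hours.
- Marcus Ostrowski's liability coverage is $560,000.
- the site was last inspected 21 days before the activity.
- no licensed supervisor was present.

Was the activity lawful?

(1) ≥7 days' notice — not met.
(a) own property — not satisfied.
(b) not (supervisor present) — holds.
(2): F AND T → false.
(a) ≤ 12 hrs duration — satisfied.
(b) weather ok — satisfied.
(c) coverage ≥ $500,000 — holds.
So (3) is satisfied (T AND T AND T).
So Overall is satisfied (F OR F OR T).

Yes — lawful.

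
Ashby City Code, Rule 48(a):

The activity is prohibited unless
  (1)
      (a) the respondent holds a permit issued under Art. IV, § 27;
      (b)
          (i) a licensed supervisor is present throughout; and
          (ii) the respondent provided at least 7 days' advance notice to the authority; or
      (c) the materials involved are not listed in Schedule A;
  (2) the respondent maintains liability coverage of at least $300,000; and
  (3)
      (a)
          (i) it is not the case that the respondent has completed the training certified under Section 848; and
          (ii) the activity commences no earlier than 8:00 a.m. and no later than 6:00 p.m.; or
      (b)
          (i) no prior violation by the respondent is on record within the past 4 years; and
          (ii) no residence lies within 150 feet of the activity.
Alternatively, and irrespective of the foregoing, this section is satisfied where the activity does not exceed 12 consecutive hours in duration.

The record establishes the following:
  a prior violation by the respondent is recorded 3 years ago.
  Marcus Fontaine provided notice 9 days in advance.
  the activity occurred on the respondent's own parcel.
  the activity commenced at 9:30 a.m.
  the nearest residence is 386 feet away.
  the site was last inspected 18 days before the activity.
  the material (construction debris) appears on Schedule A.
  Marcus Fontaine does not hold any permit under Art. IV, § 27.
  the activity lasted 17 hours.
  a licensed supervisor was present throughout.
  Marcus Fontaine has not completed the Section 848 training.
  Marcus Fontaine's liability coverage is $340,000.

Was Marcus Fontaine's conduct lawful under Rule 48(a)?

(a) holds permit — not satisfied.
(i) supervisor present — met.
(ii) ≥7 days' notice — holds.
So (b) is satisfied (T AND T).
(c) not (Schedule A material) — not satisfied.
So (1) is satisfied (F OR T OR F).
(2) coverage ≥ $300,000 — holds.
(i) not (training certified) — met.
(ii) start within hours — satisfied.
(a): T AND T → true.
(i) no prior violation — not met.
(ii) no residence in 150 ft — satisfied.
(b): F AND T → false.
So (3) is satisfied (T OR F).
Overall = T AND T AND T = true.
Exception (≤ 12 hrs duration) — not satisfied.
Result: main true OR exception false → true.

Yes — lawful.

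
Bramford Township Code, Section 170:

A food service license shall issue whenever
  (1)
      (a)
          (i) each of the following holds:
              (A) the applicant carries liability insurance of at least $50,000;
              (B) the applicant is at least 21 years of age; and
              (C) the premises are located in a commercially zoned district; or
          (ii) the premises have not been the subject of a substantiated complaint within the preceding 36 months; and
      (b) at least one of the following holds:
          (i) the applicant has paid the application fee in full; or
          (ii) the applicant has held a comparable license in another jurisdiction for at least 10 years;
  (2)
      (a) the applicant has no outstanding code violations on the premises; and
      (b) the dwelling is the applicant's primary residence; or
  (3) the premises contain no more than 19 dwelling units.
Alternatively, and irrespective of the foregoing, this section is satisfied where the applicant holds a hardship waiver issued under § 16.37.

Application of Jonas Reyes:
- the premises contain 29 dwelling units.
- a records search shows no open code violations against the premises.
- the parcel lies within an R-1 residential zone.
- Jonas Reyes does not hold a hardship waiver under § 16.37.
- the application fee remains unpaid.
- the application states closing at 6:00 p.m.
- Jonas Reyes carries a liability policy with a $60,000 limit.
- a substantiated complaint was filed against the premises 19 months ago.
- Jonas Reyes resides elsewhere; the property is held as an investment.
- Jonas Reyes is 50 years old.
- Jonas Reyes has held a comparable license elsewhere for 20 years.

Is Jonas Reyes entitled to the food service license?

No — denied.

(A) insurance ≥ $50,000 — met.
(B) age ≥ 21 — satisfied.
(C) commercially zoned — not met.
(i): T AND T AND F → false.
(ii) no complaint in 36 mo. — fails.
So (a) is not satisfied (F OR F).
(i) fee paid — not met.
(ii) prior license ≥ 10 yr — holds.
(b) = F OR T = true.
So (1) is not satisfied (F AND T).
(a) no code violations — met.
(b) primary residence — not satisfied.
(2): T AND F → false.
(3) ≤ 19 units — not satisfied.
Overall = F OR F OR F = false.
Exception (hardship waiver) — not satisfied.
Result: main false OR exception false → false.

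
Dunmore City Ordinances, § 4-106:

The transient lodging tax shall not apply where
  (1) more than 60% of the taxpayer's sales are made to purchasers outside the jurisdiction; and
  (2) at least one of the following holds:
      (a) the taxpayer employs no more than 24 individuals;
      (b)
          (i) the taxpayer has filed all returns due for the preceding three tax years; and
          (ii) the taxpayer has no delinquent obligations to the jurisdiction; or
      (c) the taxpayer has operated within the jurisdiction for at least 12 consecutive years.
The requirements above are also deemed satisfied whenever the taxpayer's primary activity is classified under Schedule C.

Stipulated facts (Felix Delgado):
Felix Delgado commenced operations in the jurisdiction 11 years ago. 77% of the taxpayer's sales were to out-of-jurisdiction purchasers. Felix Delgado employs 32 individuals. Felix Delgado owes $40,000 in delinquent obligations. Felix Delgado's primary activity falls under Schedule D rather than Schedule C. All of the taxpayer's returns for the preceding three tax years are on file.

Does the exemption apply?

No — not exempt.

(1) >60% out-of-jur. sales — holds.
(a) ≤ 24 employees — fails.
(i) returns current — met.
(ii) no delinquency — fails.
(b) = T AND F = false.
(c) ≥ 12 yrs in jurisdiction — not met.
(2) = F OR F OR F = false.
So Overall is not satisfied (T AND F).
Exception (Schedule C activity) — not satisfied.
Result: main false OR exception false → false.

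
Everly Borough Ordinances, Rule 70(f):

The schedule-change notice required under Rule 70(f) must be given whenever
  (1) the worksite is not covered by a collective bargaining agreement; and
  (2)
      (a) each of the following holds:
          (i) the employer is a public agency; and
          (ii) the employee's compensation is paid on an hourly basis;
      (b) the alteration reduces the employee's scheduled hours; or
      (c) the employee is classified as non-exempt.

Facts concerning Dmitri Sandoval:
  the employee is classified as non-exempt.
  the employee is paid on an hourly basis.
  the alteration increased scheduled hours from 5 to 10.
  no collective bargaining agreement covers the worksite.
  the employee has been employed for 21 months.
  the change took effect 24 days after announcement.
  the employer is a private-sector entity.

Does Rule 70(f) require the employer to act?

Yes — required.

(1) no CBA — satisfied.
(i) public agency — not satisfied.
(ii) hourly-paid — met.
(a) = F AND T = false.
(b) hours reduced — fails.
(c) non-exempt — holds.
(2) = F OR F OR T = true.
So Overall is satisfied (T AND T).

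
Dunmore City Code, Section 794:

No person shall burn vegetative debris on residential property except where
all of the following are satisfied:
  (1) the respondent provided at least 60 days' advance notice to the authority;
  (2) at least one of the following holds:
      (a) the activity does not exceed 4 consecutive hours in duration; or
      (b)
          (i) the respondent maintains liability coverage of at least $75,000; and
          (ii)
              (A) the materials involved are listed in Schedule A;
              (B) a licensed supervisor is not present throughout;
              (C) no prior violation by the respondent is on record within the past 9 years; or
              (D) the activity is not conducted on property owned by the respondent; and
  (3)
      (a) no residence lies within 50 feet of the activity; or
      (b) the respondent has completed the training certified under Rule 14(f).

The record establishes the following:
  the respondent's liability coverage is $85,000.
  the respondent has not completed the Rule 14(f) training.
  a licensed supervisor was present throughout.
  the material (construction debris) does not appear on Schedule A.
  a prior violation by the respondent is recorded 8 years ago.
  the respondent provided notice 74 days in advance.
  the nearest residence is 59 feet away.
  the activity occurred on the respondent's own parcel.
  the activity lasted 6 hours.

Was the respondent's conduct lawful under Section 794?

(1) ≥60 days' notice — holds.
(a) ≤ 4 hrs duration — fails.
(i) coverage ≥ $75,000 — holds.
(A) Schedule A material — fails.
(B) not (supervisor present) — not satisfied.
(C) no prior violation — not satisfied.
(D) not (own property) — not met.
(ii): F OR F OR F OR F → false.
(b): T AND F → false.
(2): F OR F → false.
(a) no residence in 50 ft — holds.
(b) training certified — not met.
So (3) is satisfied (T OR F).
Overall = T AND F AND T = false.

No — unlawful.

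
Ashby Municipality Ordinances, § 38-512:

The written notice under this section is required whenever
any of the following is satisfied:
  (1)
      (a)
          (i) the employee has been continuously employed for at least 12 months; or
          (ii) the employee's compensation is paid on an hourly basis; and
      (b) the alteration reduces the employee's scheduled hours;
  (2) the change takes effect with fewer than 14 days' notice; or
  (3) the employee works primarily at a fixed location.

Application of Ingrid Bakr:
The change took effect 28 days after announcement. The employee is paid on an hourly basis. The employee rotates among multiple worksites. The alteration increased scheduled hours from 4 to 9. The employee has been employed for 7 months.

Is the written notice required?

No — not required.

(i) tenure ≥ 12 mo. — not satisfied.
(ii) hourly-paid — holds.
(a): F OR T → true.
(b) hours reduced — fails.
(1) = T AND F = false.
(2) < 14 days' notice — not satisfied.
(3) fixed location — not met.
Overall = F OR F OR F = false.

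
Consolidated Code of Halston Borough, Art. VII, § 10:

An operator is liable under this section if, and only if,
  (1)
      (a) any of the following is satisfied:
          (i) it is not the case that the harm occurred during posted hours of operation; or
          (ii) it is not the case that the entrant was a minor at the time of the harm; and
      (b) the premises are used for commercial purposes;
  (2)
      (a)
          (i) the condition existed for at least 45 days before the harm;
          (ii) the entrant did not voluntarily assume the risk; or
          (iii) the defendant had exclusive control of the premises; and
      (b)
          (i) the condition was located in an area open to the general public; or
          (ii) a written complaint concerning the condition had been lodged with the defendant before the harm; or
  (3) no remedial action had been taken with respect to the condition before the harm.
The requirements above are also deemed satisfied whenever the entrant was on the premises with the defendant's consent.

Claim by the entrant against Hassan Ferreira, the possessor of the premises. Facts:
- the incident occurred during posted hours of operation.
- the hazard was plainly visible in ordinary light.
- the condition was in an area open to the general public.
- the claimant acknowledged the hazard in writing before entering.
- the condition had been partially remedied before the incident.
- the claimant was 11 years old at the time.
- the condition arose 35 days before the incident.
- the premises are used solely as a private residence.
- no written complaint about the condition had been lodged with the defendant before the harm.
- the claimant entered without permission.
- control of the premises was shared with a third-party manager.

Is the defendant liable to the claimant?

No — not liable.

(i) not (during posted hours) — not satisfied.
(ii) not (entrant a minor) — not met.
(a): F OR F → false.
(b) commercial use — not satisfied.
So (1) is not satisfied (F AND F).
(i) condition ≥45 days old — not met.
(ii) no assumed risk — not satisfied.
(iii) exclusive control — not met.
(a) = F OR F OR F = false.
(i) public area — satisfied.
(ii) complaint lodged — fails.
(b): T OR F → true.
(2): F AND T → false.
(3) no remedial action — not satisfied.
Overall: F OR F OR F → false.
Exception (consent to enter) — not satisfied.
Result: main false OR exception false → false.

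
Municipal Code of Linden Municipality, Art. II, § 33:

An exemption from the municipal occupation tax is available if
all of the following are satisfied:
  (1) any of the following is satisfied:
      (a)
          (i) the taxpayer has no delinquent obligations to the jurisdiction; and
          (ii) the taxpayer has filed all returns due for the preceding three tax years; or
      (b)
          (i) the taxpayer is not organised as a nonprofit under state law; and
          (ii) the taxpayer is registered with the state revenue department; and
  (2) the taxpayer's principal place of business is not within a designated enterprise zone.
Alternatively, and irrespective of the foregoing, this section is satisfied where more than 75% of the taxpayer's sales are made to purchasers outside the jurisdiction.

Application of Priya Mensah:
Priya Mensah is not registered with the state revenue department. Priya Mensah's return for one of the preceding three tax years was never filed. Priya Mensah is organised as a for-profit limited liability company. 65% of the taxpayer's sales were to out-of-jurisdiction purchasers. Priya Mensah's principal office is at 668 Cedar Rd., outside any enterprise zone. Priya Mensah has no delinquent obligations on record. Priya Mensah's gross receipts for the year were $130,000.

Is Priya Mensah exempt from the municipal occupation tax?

No — not exempt.

(i) no delinquency — holds.
(ii) returns current — fails.
So (a) is not satisfied (T AND F).
(i) not (nonprofit) — satisfied.
(ii) state-registered — not satisfied.
So (b) is not satisfied (T AND F).
So (1) is not satisfied (F OR F).
(2) not (in enterprise zone) — holds.
Overall = F AND T = false.
Exception (>75% out-of-jur. sales) — not satisfied.
Result: main false OR exception false → false.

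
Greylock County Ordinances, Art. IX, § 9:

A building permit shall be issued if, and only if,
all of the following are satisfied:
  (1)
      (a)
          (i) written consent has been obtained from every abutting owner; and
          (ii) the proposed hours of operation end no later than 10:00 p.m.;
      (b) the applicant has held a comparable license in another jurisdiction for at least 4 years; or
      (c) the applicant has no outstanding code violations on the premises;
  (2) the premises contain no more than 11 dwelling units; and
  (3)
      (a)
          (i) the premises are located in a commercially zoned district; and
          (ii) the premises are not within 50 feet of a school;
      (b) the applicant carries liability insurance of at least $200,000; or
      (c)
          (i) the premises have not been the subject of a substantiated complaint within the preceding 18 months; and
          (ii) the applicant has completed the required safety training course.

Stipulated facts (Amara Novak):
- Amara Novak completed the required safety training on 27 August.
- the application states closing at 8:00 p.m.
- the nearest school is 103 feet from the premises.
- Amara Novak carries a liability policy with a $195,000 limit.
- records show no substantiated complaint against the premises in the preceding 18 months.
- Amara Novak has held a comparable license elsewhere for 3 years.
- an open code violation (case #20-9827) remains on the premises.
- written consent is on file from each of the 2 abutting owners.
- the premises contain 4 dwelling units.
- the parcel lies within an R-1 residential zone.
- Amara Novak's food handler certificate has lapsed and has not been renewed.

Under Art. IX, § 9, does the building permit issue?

Yes — granted.

(i) all abutters consent — satisfied.
(ii) closes by 10 p.m. — satisfied.
(a) = T AND T = true.
(b) prior license ≥ 4 yr — not met.
(c) no code violations — fails.
So (1) is satisfied (T OR F OR F).
(2) ≤ 11 units — holds.
(i) commercially zoned — fails.
(ii) ≥50 ft from school — holds.
So (a) is not satisfied (F AND T).
(b) insurance ≥ $200,000 — not satisfied.
(i) no complaint in 18 mo. — met.
(ii) safety training — satisfied.
So (c) is satisfied (T AND T).
(3): F OR F OR T → true.
Overall: T AND T AND T → true.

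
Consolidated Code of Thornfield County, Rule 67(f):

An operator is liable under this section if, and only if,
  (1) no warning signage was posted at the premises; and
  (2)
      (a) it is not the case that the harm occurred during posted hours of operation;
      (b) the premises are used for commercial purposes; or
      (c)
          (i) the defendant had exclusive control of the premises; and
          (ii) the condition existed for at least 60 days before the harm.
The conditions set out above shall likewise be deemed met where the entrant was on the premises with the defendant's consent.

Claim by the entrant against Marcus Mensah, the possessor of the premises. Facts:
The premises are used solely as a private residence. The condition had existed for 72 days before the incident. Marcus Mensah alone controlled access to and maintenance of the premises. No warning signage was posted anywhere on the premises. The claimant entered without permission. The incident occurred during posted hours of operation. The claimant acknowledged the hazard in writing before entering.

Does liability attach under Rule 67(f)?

Yes — liable.

(1) no signage posted — holds.
(a) not (during posted hours) — not satisfied.
(b) commercial use — fails.
(i) exclusive control — met.
(ii) condition ≥60 days old — met.
(c) = T AND T = true.
(2): F OR F OR T → true.
So Overall is satisfied (T AND T).
Exception (consent to enter) — not satisfied.
Result: main true OR exception false → true.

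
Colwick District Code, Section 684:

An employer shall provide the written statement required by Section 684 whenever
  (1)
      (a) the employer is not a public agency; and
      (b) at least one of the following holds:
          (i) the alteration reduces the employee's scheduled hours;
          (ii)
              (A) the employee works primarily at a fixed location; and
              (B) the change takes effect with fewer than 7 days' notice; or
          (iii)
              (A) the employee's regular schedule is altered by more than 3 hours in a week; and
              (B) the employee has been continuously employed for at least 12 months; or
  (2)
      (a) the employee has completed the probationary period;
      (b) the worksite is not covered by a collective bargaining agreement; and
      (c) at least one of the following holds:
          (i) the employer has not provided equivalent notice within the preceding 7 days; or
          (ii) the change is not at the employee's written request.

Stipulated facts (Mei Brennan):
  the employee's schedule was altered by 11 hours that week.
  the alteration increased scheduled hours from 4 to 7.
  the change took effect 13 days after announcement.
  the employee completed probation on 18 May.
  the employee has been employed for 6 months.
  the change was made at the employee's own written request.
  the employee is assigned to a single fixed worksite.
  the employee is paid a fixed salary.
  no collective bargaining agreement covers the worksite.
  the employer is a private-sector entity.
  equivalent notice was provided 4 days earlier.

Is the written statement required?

(a) not (public agency) — holds.
(i) hours reduced — not met.
(A) fixed location — satisfied.
(B) < 7 days' notice — not satisfied.
(ii): T AND F → false.
(A) schedule shift > 3h — holds.
(B) tenure ≥ 12 mo. — not satisfied.
So (iii) is not satisfied (T AND F).
So (b) is not satisfied (F OR F OR F).
So (1) is not satisfied (T AND F).
(a) past probation — holds.
(b) no CBA — holds.
(i) no recent notice — not met.
(ii) not employee-requested — not met.
(c) = F OR F = false.
(2): T AND T AND F → false.
Overall = F OR F = false.

No — not required.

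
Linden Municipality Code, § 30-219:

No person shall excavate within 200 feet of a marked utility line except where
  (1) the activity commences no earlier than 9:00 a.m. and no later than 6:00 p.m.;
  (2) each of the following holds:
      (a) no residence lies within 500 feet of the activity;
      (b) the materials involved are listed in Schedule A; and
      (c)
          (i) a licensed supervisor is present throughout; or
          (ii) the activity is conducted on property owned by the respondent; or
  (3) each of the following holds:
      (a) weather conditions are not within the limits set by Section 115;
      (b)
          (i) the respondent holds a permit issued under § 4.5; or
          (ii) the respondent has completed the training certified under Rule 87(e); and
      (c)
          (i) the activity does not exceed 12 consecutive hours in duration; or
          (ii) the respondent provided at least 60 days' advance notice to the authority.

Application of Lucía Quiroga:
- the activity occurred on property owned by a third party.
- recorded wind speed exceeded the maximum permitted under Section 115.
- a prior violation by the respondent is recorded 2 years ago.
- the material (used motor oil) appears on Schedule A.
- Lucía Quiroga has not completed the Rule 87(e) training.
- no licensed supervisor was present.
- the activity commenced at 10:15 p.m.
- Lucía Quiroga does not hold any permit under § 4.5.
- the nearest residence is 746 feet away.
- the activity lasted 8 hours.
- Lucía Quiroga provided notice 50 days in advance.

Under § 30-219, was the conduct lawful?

(1) start within hours — not met.
(a) no residence in 500 ft — satisfied.
(b) Schedule A material — satisfied.
(i) supervisor present — not satisfied.
(ii) own property — not met.
(c): F OR F → false.
So (2) is not satisfied (T AND T AND F).
(a) not (weather ok) — met.
(i) holds permit — fails.
(ii) training certified — not satisfied.
(b) = F OR F = false.
(i) ≤ 12 hrs duration — met.
(ii) ≥60 days' notice — not satisfied.
(c): T OR F → true.
So (3) is not satisfied (T AND F AND T).
So Overall is not satisfied (F OR F OR F).

No — unlawful.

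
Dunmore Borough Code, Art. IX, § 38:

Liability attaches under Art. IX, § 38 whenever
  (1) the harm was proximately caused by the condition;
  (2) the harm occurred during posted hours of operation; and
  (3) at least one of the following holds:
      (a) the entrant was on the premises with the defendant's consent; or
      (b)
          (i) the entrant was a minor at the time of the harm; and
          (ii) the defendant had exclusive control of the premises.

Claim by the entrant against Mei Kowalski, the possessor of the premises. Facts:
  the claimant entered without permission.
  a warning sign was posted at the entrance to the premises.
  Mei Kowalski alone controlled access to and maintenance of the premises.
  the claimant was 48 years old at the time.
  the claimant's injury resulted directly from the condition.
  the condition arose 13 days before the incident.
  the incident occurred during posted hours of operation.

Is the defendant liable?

(1) proximate cause — met.
(2) during posted hours — satisfied.
(a) consent to enter — fails.
(i) entrant a minor — not satisfied.
(ii) exclusive control — holds.
So (b) is not satisfied (F AND T).
(3): F OR F → false.
Overall: T AND T AND F → false.

No — not liable.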